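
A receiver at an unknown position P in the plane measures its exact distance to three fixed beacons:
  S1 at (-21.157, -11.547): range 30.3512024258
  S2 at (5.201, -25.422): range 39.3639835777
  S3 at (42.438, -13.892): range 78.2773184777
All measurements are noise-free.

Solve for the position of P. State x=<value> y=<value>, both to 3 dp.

x=-31.303 y=-40.152

eq1: (x + 21.157)² + (y + 11.547)² = 30.3512024258²
eq2: (x − 5.201)² + (y + 25.422)² = 39.3639835777²
eq3: (x − 42.438)² + (y + 13.892)² = 78.2773184777²
eq1−eq2, eq1−eq3 (x²,y² cancel):
  52.716·x − 27.750·y = -535.951087
  127.190·x − 4.690·y = -3793.123449
det = 52.716·-4.690 − -27.750·127.190 = 3282.284460
x = (-535.951087·-4.690 − -27.750·-3793.123449) / 3282.284460 = -31.303065
y = (52.716·-3793.123449 − -535.951087·127.190) / 3282.284460 = -40.152119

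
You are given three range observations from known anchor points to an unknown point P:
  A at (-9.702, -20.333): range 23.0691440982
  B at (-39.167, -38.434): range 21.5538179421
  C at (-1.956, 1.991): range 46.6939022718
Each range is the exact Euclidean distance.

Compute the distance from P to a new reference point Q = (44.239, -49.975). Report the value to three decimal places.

62.655

eq1: (x + 9.702)² + (y + 20.333)² = 23.0691440982²
eq2: (x + 39.167)² + (y + 38.434)² = 21.5538179421²
eq3: (x + 1.956)² + (y − 1.991)² = 46.6939022718²
eq2−eq1, eq2−eq3 (x²,y² cancel):
  58.930·x + 36.202·y = -2571.284894
  74.422·x + 80.850·y = -4719.189669
det = 58.930·80.850 − 36.202·74.422 = 2070.265256
x = (-2571.284894·80.850 − 36.202·-4719.189669) / 2070.265256 = -17.893494
y = (58.930·-4719.189669 − -2571.284894·74.422) / 2070.265256 = -41.898826
|P − Q| = √((-17.893494 − 44.239)² + (-41.898826 − -49.975)²) = 62.655179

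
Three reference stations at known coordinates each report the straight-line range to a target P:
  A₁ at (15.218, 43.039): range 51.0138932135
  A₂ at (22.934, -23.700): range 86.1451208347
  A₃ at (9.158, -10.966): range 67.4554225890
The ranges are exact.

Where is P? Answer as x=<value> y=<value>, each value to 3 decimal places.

x=-35.669 y=39.440

eq1: (x − 15.218)² + (y − 43.039)² = 51.0138932135²
eq2: (x − 22.934)² + (y + 23.700)² = 86.1451208347²
eq3: (x − 9.158)² + (y + 10.966)² = 67.4554225890²
eq3−eq1, eq3−eq2 (x²,y² cancel):
  12.120·x + 108.010·y = 3827.637661
  27.552·x − 25.468·y = -1987.211571
det = 12.120·-25.468 − 108.010·27.552 = -3284.563680
x = (3827.637661·-25.468 − 108.010·-1987.211571) / -3284.563680 = -35.668800
y = (12.120·-1987.211571 − 3827.637661·27.552) / -3284.563680 = 39.440270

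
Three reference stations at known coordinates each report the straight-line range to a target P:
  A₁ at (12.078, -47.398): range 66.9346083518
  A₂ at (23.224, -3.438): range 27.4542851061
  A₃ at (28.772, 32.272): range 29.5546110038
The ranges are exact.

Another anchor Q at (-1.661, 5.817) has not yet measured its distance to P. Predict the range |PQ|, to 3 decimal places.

eq1: (x − 12.078)² + (y + 47.398)² = 66.9346083518²
eq2: (x − 23.224)² + (y + 3.438)² = 27.4542851061²
eq3: (x − 28.772)² + (y − 32.272)² = 29.5546110038²
eq1−eq2, eq1−eq3 (x²,y² cancel):
  22.292·x + 87.920·y = 1885.229557
  33.388·x + 159.340·y = 3083.628244
det = 22.292·159.340 − 87.920·33.388 = 616.534320
x = (1885.229557·159.340 − 87.920·3083.628244) / 616.534320 = 47.491083
y = (22.292·3083.628244 − 1885.229557·33.388) / 616.534320 = 9.401255
|P − Q| = √((47.491083 − -1.661)² + (9.401255 − 5.817)²) = 49.282594

49.283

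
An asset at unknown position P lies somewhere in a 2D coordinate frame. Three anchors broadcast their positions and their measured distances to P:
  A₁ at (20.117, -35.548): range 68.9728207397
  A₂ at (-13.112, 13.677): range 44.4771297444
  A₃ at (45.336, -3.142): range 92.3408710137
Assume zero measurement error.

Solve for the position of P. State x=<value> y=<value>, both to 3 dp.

eq1: (x − 20.117)² + (y + 35.548)² = 68.9728207397²
eq2: (x + 13.112)² + (y − 13.677)² = 44.4771297444²
eq3: (x − 45.336)² + (y + 3.142)² = 92.3408710137²
eq1−eq2, eq1−eq3 (x²,y² cancel):
  -66.458·x + 98.450·y = 1469.665810
  50.438·x + 64.812·y = -3372.715392
det = -66.458·64.812 − 98.450·50.438 = -9272.896996
x = (1469.665810·64.812 − 98.450·-3372.715392) / -9272.896996 = -46.080077
y = (-66.458·-3372.715392 − 1469.665810·50.438) / -9272.896996 = -16.177999

x=-46.080 y=-16.178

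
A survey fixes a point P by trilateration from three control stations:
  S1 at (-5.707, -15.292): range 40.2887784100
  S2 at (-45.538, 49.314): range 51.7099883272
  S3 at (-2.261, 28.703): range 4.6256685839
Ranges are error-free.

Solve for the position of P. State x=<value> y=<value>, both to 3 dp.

x=-0.113 y=24.606

eq1: (x + 5.707)² + (y + 15.292)² = 40.2887784100²
eq2: (x + 45.538)² + (y − 49.314)² = 51.7099883272²
eq3: (x + 2.261)² + (y − 28.703)² = 4.6256685839²
eq3−eq1, eq3−eq2 (x²,y² cancel):
  -6.892·x − 87.990·y = -2164.348073
  -86.554·x + 41.222·y = 1024.079627
det = -6.892·41.222 − -87.990·-86.554 = -7899.988484
x = (-2164.348073·41.222 − -87.990·1024.079627) / -7899.988484 = -0.112660
y = (-6.892·1024.079627 − -2164.348073·-86.554) / -7899.988484 = 24.606484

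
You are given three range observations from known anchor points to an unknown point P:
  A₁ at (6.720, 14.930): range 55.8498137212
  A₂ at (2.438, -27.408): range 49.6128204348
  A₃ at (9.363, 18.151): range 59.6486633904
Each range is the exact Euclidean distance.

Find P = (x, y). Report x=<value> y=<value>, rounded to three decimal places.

eq1: (x − 6.720)² + (y − 14.930)² = 55.8498137212²
eq2: (x − 2.438)² + (y + 27.408)² = 49.6128204348²
eq3: (x − 9.363)² + (y − 18.151)² = 59.6486633904²
eq1−eq2, eq1−eq3 (x²,y² cancel):
  -8.564·x − 84.676·y = 1146.848749
  5.286·x + 6.442·y = -289.700082
det = -8.564·6.442 − -84.676·5.286 = 392.428048
x = (1146.848749·6.442 − -84.676·-289.700082) / 392.428048 = -43.683535
y = (-8.564·-289.700082 − 1146.848749·5.286) / 392.428048 = -9.125879

x=-43.684 y=-9.126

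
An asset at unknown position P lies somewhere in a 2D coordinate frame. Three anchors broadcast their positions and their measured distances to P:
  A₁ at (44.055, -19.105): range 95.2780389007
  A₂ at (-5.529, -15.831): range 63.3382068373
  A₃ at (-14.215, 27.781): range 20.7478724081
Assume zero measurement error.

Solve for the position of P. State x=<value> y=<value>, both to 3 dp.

eq1: (x − 44.055)² + (y + 19.105)² = 95.2780389007²
eq2: (x + 5.529)² + (y + 15.831)² = 63.3382068373²
eq3: (x + 14.215)² + (y − 27.781)² = 20.7478724081²
eq3−eq2, eq3−eq1 (x²,y² cancel):
  17.372·x − 87.224·y = -4273.914020
  116.540·x − 93.772·y = -7315.436623
det = 17.372·-93.772 − -87.224·116.540 = 8536.077776
x = (-4273.914020·-93.772 − -87.224·-7315.436623) / 8536.077776 = -27.800611
y = (17.372·-7315.436623 − -4273.914020·116.540) / 8536.077776 = 43.462370

x=-27.801 y=43.462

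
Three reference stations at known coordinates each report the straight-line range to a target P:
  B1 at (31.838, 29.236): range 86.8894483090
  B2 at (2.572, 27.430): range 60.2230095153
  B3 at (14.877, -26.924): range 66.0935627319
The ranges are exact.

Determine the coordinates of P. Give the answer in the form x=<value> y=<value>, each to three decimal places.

x=-47.717 y=-5.703

eq1: (x − 31.838)² + (y − 29.236)² = 86.8894483090²
eq2: (x − 2.572)² + (y − 27.430)² = 60.2230095153²
eq3: (x − 14.877)² + (y + 26.924)² = 66.0935627319²
eq3−eq1, eq3−eq2 (x²,y² cancel):
  33.922·x + 112.320·y = -2259.242158
  -24.610·x + 108.708·y = 554.341339
det = 33.922·108.708 − 112.320·-24.610 = 6451.787976
x = (-2259.242158·108.708 − 112.320·554.341339) / 6451.787976 = -47.717209
y = (33.922·554.341339 − -2259.242158·-24.610) / 6451.787976 = -5.703161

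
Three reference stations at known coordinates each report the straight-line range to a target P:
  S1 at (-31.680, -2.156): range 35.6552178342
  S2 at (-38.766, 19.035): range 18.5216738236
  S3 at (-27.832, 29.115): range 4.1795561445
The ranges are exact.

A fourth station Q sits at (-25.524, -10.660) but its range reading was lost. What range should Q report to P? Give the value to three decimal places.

43.840

eq1: (x + 31.680)² + (y + 2.156)² = 35.6552178342²
eq2: (x + 38.766)² + (y − 19.035)² = 18.5216738236²
eq3: (x + 27.832)² + (y − 29.115)² = 4.1795561445²
eq3−eq1, eq3−eq2 (x²,y² cancel):
  -7.696·x − 62.542·y = -1867.858582
  -21.868·x − 20.160·y = -82.753180
det = -7.696·-20.160 − -62.542·-21.868 = -1212.517096
x = (-1867.858582·-20.160 − -62.542·-82.753180) / -1212.517096 = -26.787647
y = (-7.696·-82.753180 − -1867.858582·-21.868) / -1212.517096 = 33.161976
|P − Q| = √((-26.787647 − -25.524)² + (33.161976 − -10.660)²) = 43.840192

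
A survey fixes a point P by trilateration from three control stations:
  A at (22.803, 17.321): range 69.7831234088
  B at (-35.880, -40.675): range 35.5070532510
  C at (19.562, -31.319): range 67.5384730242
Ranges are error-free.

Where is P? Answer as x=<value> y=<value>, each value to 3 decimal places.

x=-43.007 y=-5.890

eq1: (x − 22.803)² + (y − 17.321)² = 69.7831234088²
eq2: (x + 35.880)² + (y + 40.675)² = 35.5070532510²
eq3: (x − 19.562)² + (y + 31.319)² = 67.5384730242²
eq3−eq2, eq3−eq1 (x²,y² cancel):
  -110.884·x − 18.712·y = 4878.972928
  6.482·x + 97.280·y = -851.796729
det = -110.884·97.280 − -18.712·6.482 = -10665.504336
x = (4878.972928·97.280 − -18.712·-851.796729) / -10665.504336 = -43.006655
y = (-110.884·-851.796729 − 4878.972928·6.482) / -10665.504336 = -5.890497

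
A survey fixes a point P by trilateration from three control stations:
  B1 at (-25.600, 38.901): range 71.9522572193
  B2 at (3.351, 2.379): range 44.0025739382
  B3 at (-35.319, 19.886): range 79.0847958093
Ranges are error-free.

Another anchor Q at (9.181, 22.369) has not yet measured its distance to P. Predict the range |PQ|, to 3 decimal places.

eq1: (x + 25.600)² + (y − 38.901)² = 71.9522572193²
eq2: (x − 3.351)² + (y − 2.379)² = 44.0025739382²
eq3: (x + 35.319)² + (y − 19.886)² = 79.0847958093²
eq2−eq1, eq2−eq3 (x²,y² cancel):
  -57.902·x + 73.044·y = -1089.141847
  -77.340·x + 35.014·y = -2692.182500
det = -57.902·35.014 − 73.044·-77.340 = 3621.842332
x = (-1089.141847·35.014 − 73.044·-2692.182500) / 3621.842332 = 43.765728
y = (-57.902·-2692.182500 − -1089.141847·-77.340) / 3621.842332 = 19.782341
|P − Q| = √((43.765728 − 9.181)² + (19.782341 − 22.369)²) = 34.681324

34.681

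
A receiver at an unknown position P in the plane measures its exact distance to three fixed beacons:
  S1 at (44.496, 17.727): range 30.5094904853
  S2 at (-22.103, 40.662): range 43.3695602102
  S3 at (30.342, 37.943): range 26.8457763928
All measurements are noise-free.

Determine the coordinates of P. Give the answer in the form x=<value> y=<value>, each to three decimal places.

x=14.006 y=16.640

eq1: (x − 44.496)² + (y − 17.727)² = 30.5094904853²
eq2: (x + 22.103)² + (y − 40.662)² = 43.3695602102²
eq3: (x − 30.342)² + (y − 37.943)² = 26.8457763928²
eq1−eq3, eq1−eq2 (x²,y² cancel):
  -28.308·x + 40.432·y = 276.300968
  -133.198·x + 45.870·y = -1102.289435
det = -28.308·45.870 − 40.432·-133.198 = 4086.973576
x = (276.300968·45.870 − 40.432·-1102.289435) / 4086.973576 = 14.005887
y = (-28.308·-1102.289435 − 276.300968·-133.198) / 4086.973576 = 16.639781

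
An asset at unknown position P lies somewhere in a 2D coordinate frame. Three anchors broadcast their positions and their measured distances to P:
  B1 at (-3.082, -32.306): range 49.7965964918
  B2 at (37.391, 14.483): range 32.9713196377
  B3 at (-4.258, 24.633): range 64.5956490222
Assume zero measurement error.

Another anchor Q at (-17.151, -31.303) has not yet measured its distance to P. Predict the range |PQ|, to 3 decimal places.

63.158

eq1: (x + 3.082)² + (y + 32.306)² = 49.7965964918²
eq2: (x − 37.391)² + (y − 14.483)² = 32.9713196377²
eq3: (x + 4.258)² + (y − 24.633)² = 64.5956490222²
eq1−eq2, eq1−eq3 (x²,y² cancel):
  80.946·x + 93.578·y = 1947.260914
  -2.352·x + 113.878·y = -2121.157957
det = 80.946·113.878 − 93.578·-2.352 = 9438.064044
x = (1947.260914·113.878 − 93.578·-2121.157957) / 9438.064044 = 44.526494
y = (80.946·-2121.157957 − 1947.260914·-2.352) / 9438.064044 = -17.706946
|P − Q| = √((44.526494 − -17.151)² + (-17.706946 − -31.303)²) = 63.158261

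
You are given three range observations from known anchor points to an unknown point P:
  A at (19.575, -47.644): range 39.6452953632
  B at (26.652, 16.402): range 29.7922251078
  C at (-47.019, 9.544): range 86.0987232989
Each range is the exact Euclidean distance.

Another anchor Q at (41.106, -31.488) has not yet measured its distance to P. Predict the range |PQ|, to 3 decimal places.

20.292

eq1: (x − 19.575)² + (y + 47.644)² = 39.6452953632²
eq2: (x − 26.652)² + (y − 16.402)² = 29.7922251078²
eq3: (x + 47.019)² + (y − 9.544)² = 86.0987232989²
eq1−eq2, eq1−eq3 (x²,y² cancel):
  14.154·x + 128.092·y = -989.603885
  -133.188·x + 114.376·y = -6192.497773
det = 14.154·114.376 − 128.092·-133.188 = 18679.195200
x = (-989.603885·114.376 − 128.092·-6192.497773) / 18679.195200 = 36.405342
y = (14.154·-6192.497773 − -989.603885·-133.188) / 18679.195200 = -11.748471
|P − Q| = √((36.405342 − 41.106)² + (-11.748471 − -31.488)²) = 20.291506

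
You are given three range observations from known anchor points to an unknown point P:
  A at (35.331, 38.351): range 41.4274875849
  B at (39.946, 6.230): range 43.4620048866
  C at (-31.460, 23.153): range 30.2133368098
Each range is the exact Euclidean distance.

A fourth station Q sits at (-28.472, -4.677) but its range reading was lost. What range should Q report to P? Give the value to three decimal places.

36.137

eq1: (x − 35.331)² + (y − 38.351)² = 41.4274875849²
eq2: (x − 39.946)² + (y − 6.230)² = 43.4620048866²
eq3: (x + 31.460)² + (y − 23.153)² = 30.2133368098²
eq2−eq3, eq2−eq1 (x²,y² cancel):
  -142.812·x + 33.846·y = 867.397341
  -9.230·x + 64.242·y = 1257.292087
det = -142.812·64.242 − 33.846·-9.230 = -8862.129924
x = (867.397341·64.242 − 33.846·1257.292087) / -8862.129924 = -1.485989
y = (-142.812·1257.292087 − 867.397341·-9.230) / -8862.129924 = 19.357685
|P − Q| = √((-1.485989 − -28.472)² + (19.357685 − -4.677)²) = 36.137389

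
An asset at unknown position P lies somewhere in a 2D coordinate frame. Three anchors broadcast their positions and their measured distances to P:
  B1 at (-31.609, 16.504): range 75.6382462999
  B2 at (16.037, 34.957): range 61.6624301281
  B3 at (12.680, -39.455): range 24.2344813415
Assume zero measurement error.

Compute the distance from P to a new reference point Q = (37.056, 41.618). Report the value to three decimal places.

66.462

eq1: (x + 31.609)² + (y − 16.504)² = 75.6382462999²
eq2: (x − 16.037)² + (y − 34.957)² = 61.6624301281²
eq3: (x − 12.680)² + (y + 39.455)² = 24.2344813415²
eq1−eq2, eq1−eq3 (x²,y² cancel):
  95.292·x + 36.906·y = 2126.555335
  88.578·x − 111.918·y = 5579.802745
det = 95.292·-111.918 − 36.906·88.578 = -13933.949724
x = (2126.555335·-111.918 − 36.906·5579.802745) / -13933.949724 = 31.859453
y = (95.292·5579.802745 − 2126.555335·88.578) / -13933.949724 = -24.640863
|P − Q| = √((31.859453 − 37.056)² + (-24.640863 − 41.618)²) = 66.462328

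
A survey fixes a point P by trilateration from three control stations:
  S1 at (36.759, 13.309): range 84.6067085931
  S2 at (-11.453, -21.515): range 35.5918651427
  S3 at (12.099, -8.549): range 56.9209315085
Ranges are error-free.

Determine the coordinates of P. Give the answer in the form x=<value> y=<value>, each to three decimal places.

eq1: (x − 36.759)² + (y − 13.309)² = 84.6067085931²
eq2: (x + 11.453)² + (y + 21.515)² = 35.5918651427²
eq3: (x − 12.099)² + (y + 8.549)² = 56.9209315085²
eq3−eq1, eq3−eq2 (x²,y² cancel):
  49.320·x + 43.716·y = -2609.420335
  -47.104·x − 25.932·y = 2347.806811
det = 49.320·-25.932 − 43.716·-47.104 = 780.232224
x = (-2609.420335·-25.932 − 43.716·2347.806811) / 780.232224 = -44.819008
y = (49.320·2347.806811 − -2609.420335·-47.104) / 780.232224 = -9.125877

x=-44.819 y=-9.126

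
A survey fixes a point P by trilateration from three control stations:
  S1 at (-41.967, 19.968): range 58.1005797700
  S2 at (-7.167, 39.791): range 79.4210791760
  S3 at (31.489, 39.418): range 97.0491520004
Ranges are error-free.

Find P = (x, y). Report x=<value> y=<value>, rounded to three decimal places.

x=-28.812 y=-36.624

eq1: (x + 41.967)² + (y − 19.968)² = 58.1005797700²
eq2: (x + 7.167)² + (y − 39.791)² = 79.4210791760²
eq3: (x − 31.489)² + (y − 39.418)² = 97.0491520004²
eq1−eq3, eq1−eq2 (x²,y² cancel):
  146.912·x + 38.900·y = -5657.474802
  69.600·x + 39.646·y = -3457.290991
det = 146.912·39.646 − 38.900·69.600 = 3117.033152
x = (-5657.474802·39.646 − 38.900·-3457.290991) / 3117.033152 = -28.811893
y = (146.912·-3457.290991 − -5657.474802·69.600) / 3117.033152 = -36.623700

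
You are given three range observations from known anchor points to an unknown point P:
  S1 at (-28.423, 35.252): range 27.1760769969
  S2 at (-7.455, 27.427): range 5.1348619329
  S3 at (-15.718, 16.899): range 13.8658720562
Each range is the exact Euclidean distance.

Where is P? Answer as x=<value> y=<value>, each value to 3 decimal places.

eq1: (x + 28.423)² + (y − 35.252)² = 27.1760769969²
eq2: (x + 7.455)² + (y − 27.427)² = 5.1348619329²
eq3: (x + 15.718)² + (y − 16.899)² = 13.8658720562²
eq3−eq2, eq3−eq1 (x²,y² cancel):
  16.526·x + 21.056·y = 441.081230
  -25.410·x + 36.706·y = 971.661955
det = 16.526·36.706 − 21.056·-25.410 = 1141.636316
x = (441.081230·36.706 − 21.056·971.661955) / 1141.636316 = -3.739358
y = (16.526·971.661955 − 441.081230·-25.410) / 1141.636316 = 23.882877

x=-3.739 y=23.883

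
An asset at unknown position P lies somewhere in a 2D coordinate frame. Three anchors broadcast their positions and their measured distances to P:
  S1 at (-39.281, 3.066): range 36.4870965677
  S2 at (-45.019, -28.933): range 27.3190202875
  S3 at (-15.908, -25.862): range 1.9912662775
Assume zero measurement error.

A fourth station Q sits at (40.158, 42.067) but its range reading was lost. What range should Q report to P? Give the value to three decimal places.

eq1: (x + 39.281)² + (y − 3.066)² = 36.4870965677²
eq2: (x + 45.019)² + (y + 28.933)² = 27.3190202875²
eq3: (x + 15.908)² + (y + 25.862)² = 1.9912662775²
eq3−eq1, eq3−eq2 (x²,y² cancel):
  -46.746·x + 57.856·y = -696.853266
  -58.222·x − 6.142·y = 1199.557614
det = -46.746·-6.142 − 57.856·-58.222 = 3655.605964
x = (-696.853266·-6.142 − 57.856·1199.557614) / 3655.605964 = -17.814155
y = (-46.746·1199.557614 − -696.853266·-58.222) / 3655.605964 = -26.437945
|P − Q| = √((-17.814155 − 40.158)² + (-26.437945 − 42.067)²) = 89.742400

89.742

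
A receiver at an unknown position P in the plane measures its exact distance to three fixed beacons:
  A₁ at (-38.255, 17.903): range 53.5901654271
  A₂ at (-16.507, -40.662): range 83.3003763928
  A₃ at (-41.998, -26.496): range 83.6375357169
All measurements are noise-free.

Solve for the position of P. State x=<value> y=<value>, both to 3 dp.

eq1: (x + 38.255)² + (y − 17.903)² = 53.5901654271²
eq2: (x + 16.507)² + (y + 40.662)² = 83.3003763928²
eq3: (x + 41.998)² + (y + 26.496)² = 83.6375357169²
eq3−eq1, eq3−eq2 (x²,y² cancel):
  7.486·x + 88.798·y = 3441.423964
  50.982·x − 28.332·y = -483.706053
det = 7.486·-28.332 − 88.798·50.982 = -4739.192988
x = (3441.423964·-28.332 − 88.798·-483.706053) / -4739.192988 = 11.510460
y = (7.486·-483.706053 − 3441.423964·50.982) / -4739.192988 = 37.785273

x=11.510 y=37.785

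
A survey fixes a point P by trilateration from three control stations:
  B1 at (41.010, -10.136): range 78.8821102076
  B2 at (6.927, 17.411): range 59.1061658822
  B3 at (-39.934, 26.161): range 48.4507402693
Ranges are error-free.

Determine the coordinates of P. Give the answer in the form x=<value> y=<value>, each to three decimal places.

x=-36.945 y=-22.197

eq1: (x − 41.010)² + (y + 10.136)² = 78.8821102076²
eq2: (x − 6.927)² + (y − 17.411)² = 59.1061658822²
eq3: (x + 39.934)² + (y − 26.161)² = 48.4507402693²
eq3−eq2, eq3−eq1 (x²,y² cancel):
  93.722·x − 17.500·y = -3074.060640
  161.888·x − 72.594·y = -4369.476759
det = 93.722·-72.594 − -17.500·161.888 = -3970.614868
x = (-3074.060640·-72.594 − -17.500·-4369.476759) / -3970.614868 = -36.944534
y = (93.722·-4369.476759 − -3074.060640·161.888) / -3970.614868 = -22.197426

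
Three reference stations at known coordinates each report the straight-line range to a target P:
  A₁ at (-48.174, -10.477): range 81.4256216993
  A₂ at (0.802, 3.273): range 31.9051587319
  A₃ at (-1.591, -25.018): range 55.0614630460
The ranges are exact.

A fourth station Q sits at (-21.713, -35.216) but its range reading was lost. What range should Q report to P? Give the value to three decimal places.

75.041

eq1: (x + 48.174)² + (y + 10.477)² = 81.4256216993²
eq2: (x − 0.802)² + (y − 3.273)² = 31.9051587319²
eq3: (x + 1.591)² + (y + 25.018)² = 55.0614630460²
eq3−eq1, eq3−eq2 (x²,y² cancel):
  -93.166·x + 29.082·y = -1796.296956
  4.786·x + 56.582·y = 1396.749687
det = -93.166·56.582 − 29.082·4.786 = -5410.705064
x = (-1796.296956·56.582 − 29.082·1396.749687) / -5410.705064 = 26.292017
y = (-93.166·1396.749687 − -1796.296956·4.786) / -5410.705064 = 22.461491
|P − Q| = √((26.292017 − -21.713)² + (22.461491 − -35.216)²) = 75.041153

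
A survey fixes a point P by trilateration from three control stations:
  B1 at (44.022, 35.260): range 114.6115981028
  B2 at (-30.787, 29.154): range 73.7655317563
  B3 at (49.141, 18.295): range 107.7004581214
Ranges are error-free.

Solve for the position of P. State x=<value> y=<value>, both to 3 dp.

eq1: (x − 44.022)² + (y − 35.260)² = 114.6115981028²
eq2: (x + 30.787)² + (y − 29.154)² = 73.7655317563²
eq3: (x − 49.141)² + (y − 18.295)² = 107.7004581214²
eq2−eq3, eq2−eq1 (x²,y² cancel):
  159.856·x − 21.718·y = -5206.285183
  149.618·x + 12.212·y = -6311.055745
det = 159.856·12.212 − -21.718·149.618 = 5201.565196
x = (-5206.285183·12.212 − -21.718·-6311.055745) / 5201.565196 = -38.573517
y = (159.856·-6311.055745 − -5206.285183·149.618) / 5201.565196 = -44.199417

x=-38.574 y=-44.199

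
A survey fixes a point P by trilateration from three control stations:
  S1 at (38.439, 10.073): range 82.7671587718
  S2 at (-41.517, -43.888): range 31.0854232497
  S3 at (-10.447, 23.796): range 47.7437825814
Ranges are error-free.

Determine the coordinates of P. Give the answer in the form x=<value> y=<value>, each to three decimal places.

x=-41.103 y=-12.805

eq1: (x − 38.439)² + (y − 10.073)² = 82.7671587718²
eq2: (x + 41.517)² + (y + 43.888)² = 31.0854232497²
eq3: (x + 10.447)² + (y − 23.796)² = 47.7437825814²
eq3−eq2, eq3−eq1 (x²,y² cancel):
  -62.140·x − 135.368·y = 4287.593645
  97.772·x − 27.446·y = -3667.301171
det = -62.140·-27.446 − -135.368·97.772 = 14940.694536
x = (4287.593645·-27.446 − -135.368·-3667.301171) / 14940.694536 = -41.103345
y = (-62.140·-3667.301171 − 4287.593645·97.772) / 14940.694536 = -12.805329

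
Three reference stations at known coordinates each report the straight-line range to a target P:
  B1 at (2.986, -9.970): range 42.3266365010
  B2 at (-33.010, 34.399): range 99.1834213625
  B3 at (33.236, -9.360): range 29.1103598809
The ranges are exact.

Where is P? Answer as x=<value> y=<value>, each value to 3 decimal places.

x=34.297 y=-38.451

eq1: (x − 2.986)² + (y + 9.970)² = 42.3266365010²
eq2: (x + 33.010)² + (y − 34.399)² = 99.1834213625²
eq3: (x − 33.236)² + (y + 9.360)² = 29.1103598809²
eq1−eq3, eq1−eq2 (x²,y² cancel):
  60.500·x + 1.220·y = 2028.055305
  -71.992·x + 88.738·y = -5881.172711
det = 60.500·88.738 − 1.220·-71.992 = 5456.479240
x = (2028.055305·88.738 − 1.220·-5881.172711) / 5456.479240 = 34.296951
y = (60.500·-5881.172711 − 2028.055305·-71.992) / 5456.479240 = -38.451020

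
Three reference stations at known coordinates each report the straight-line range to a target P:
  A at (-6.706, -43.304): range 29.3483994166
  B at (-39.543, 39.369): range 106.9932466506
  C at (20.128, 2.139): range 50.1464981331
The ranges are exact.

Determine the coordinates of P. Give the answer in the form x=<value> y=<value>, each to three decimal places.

eq1: (x + 6.706)² + (y + 43.304)² = 29.3483994166²
eq2: (x + 39.543)² + (y − 39.369)² = 106.9932466506²
eq3: (x − 20.128)² + (y − 2.139)² = 50.1464981331²
eq2−eq1, eq2−eq3 (x²,y² cancel):
  65.674·x − 165.346·y = 9392.866123
  119.342·x − 74.460·y = 6229.028249
det = 65.674·-74.460 − -165.346·119.342 = 14842.636292
x = (9392.866123·-74.460 − -165.346·6229.028249) / 14842.636292 = 22.270444
y = (65.674·6229.028249 − 9392.866123·119.342) / 14842.636292 = -47.961711

x=22.270 y=-47.962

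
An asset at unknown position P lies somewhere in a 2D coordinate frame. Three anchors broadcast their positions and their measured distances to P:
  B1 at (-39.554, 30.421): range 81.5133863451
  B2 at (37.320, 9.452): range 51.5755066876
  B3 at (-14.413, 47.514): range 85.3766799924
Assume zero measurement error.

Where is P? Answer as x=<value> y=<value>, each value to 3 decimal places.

eq1: (x + 39.554)² + (y − 30.421)² = 81.5133863451²
eq2: (x − 37.320)² + (y − 9.452)² = 51.5755066876²
eq3: (x + 14.413)² + (y − 47.514)² = 85.3766799924²
eq2−eq1, eq2−eq3 (x²,y² cancel):
  -153.748·x + 41.938·y = -2976.565810
  -103.466·x + 76.124·y = -3645.952535
det = -153.748·76.124 − 41.938·-103.466 = -7364.755644
x = (-2976.565810·76.124 − 41.938·-3645.952535) / -7364.755644 = 10.004967
y = (-153.748·-3645.952535 − -2976.565810·-103.466) / -7364.755644 = -34.296393

x=10.005 y=-34.296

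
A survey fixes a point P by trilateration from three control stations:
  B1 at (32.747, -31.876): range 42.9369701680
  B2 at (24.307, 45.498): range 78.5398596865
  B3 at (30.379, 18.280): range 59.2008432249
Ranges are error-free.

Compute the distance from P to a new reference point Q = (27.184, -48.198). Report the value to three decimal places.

eq1: (x − 32.747)² + (y + 31.876)² = 42.9369701680²
eq2: (x − 24.307)² + (y − 45.498)² = 78.5398596865²
eq3: (x − 30.379)² + (y − 18.280)² = 59.2008432249²
eq1−eq2, eq1−eq3 (x²,y² cancel):
  -16.880·x + 154.748·y = -3752.473284
  -4.736·x + 100.312·y = -2492.559775
det = -16.880·100.312 − 154.748·-4.736 = -960.380032
x = (-3752.473284·100.312 − 154.748·-2492.559775) / -960.380032 = -9.684229
y = (-16.880·-2492.559775 − -3752.473284·-4.736) / -960.380032 = -25.305290
|P − Q| = √((-9.684229 − 27.184)² + (-25.305290 − -48.198)²) = 43.397494

43.397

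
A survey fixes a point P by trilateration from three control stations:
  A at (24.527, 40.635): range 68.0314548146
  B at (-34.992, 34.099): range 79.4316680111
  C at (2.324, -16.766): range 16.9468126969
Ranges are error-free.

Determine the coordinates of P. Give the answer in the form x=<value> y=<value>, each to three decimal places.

x=15.942 y=-26.853

eq1: (x − 24.527)² + (y − 40.635)² = 68.0314548146²
eq2: (x + 34.992)² + (y − 34.099)² = 79.4316680111²
eq3: (x − 2.324)² + (y + 16.766)² = 16.9468126969²
eq2−eq1, eq2−eq3 (x²,y² cancel):
  119.038·x + 13.072·y = 1546.706128
  74.632·x − 101.730·y = 3921.513289
det = 119.038·-101.730 − 13.072·74.632 = -13085.325244
x = (1546.706128·-101.730 − 13.072·3921.513289) / -13085.325244 = 15.942167
y = (119.038·3921.513289 − 1546.706128·74.632) / -13085.325244 = -26.852625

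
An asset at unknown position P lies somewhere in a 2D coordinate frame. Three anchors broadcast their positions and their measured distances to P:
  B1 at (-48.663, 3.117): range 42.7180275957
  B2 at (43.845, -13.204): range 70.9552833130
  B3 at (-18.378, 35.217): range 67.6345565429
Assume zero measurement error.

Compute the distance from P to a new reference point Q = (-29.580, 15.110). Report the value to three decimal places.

eq1: (x + 48.663)² + (y − 3.117)² = 42.7180275957²
eq2: (x − 43.845)² + (y + 13.204)² = 70.9552833130²
eq3: (x + 18.378)² + (y − 35.217)² = 67.6345565429²
eq1−eq2, eq1−eq3 (x²,y² cancel):
  185.016·x − 32.642·y = -3490.895965
  60.570·x + 64.200·y = -3549.418642
det = 185.016·64.200 − -32.642·60.570 = 13855.153140
x = (-3490.895965·64.200 − -32.642·-3549.418642) / 13855.153140 = -24.537848
y = (185.016·-3549.418642 − -3490.895965·60.570) / 13855.153140 = -32.136467
|P − Q| = √((-24.537848 − -29.580)² + (-32.136467 − 15.110)²) = 47.514755

47.515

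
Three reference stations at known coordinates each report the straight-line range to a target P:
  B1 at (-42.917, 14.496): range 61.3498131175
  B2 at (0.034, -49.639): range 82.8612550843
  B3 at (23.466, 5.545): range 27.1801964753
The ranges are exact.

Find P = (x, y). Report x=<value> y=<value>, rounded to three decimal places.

x=15.979 y=31.674

eq1: (x + 42.917)² + (y − 14.496)² = 61.3498131175²
eq2: (x − 0.034)² + (y + 49.639)² = 82.8612550843²
eq3: (x − 23.466)² + (y − 5.545)² = 27.1801964753²
eq2−eq3, eq2−eq1 (x²,y² cancel):
  46.864·x + 110.368·y = 4244.593218
  -85.902·x + 128.270·y = 2690.159453
det = 46.864·128.270 − 110.368·-85.902 = 15492.077216
x = (4244.593218·128.270 − 110.368·2690.159453) / 15492.077216 = 15.978907
y = (46.864·2690.159453 − 4244.593218·-85.902) / 15492.077216 = 31.673653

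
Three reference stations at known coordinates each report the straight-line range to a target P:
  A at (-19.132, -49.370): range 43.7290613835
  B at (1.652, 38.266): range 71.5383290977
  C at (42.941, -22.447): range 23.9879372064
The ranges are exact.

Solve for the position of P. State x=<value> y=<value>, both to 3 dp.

x=20.440 y=-30.761

eq1: (x + 19.132)² + (y + 49.370)² = 43.7290613835²
eq2: (x − 1.652)² + (y − 38.266)² = 71.5383290977²
eq3: (x − 42.941)² + (y + 22.447)² = 23.9879372064²
eq2−eq1, eq2−eq3 (x²,y² cancel):
  -41.568·x − 175.272·y = 4541.916185
  82.578·x − 121.426·y = 5423.092829
det = -41.568·-121.426 − -175.272·82.578 = 19521.047184
x = (4541.916185·-121.426 − -175.272·5423.092829) / 19521.047184 = 20.439970
y = (-41.568·5423.092829 − 4541.916185·82.578) / 19521.047184 = -30.761130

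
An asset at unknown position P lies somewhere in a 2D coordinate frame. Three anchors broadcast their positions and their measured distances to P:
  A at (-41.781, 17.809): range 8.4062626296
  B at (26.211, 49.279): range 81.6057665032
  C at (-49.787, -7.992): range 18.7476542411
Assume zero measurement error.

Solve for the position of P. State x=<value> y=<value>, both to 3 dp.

eq1: (x + 41.781)² + (y − 17.809)² = 8.4062626296²
eq2: (x − 26.211)² + (y − 49.279)² = 81.6057665032²
eq3: (x + 49.787)² + (y + 7.992)² = 18.7476542411²
eq2−eq1, eq2−eq3 (x²,y² cancel):
  -135.984·x − 62.940·y = 5536.211955
  -151.996·x − 114.542·y = 5735.207658
det = -135.984·-114.542 − -62.940·-151.996 = 6009.251088
x = (5536.211955·-114.542 − -62.940·5735.207658) / 6009.251088 = -45.455717
y = (-135.984·5735.207658 − 5536.211955·-151.996) / 6009.251088 = 10.248464

x=-45.456 y=10.248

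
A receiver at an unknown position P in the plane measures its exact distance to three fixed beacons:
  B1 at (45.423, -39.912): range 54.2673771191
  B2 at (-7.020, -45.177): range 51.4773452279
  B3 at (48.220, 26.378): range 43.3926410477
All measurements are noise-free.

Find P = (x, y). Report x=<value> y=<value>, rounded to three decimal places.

x=11.844 y=2.719

eq1: (x − 45.423)² + (y + 39.912)² = 54.2673771191²
eq2: (x + 7.020)² + (y + 45.177)² = 51.4773452279²
eq3: (x − 48.220)² + (y − 26.378)² = 43.3926410477²
eq2−eq3, eq2−eq1 (x²,y² cancel):
  110.480·x + 143.110·y = 1697.721330
  104.886·x + 10.530·y = 1270.943796
det = 110.480·10.530 − 143.110·104.886 = -13846.881060
x = (1697.721330·10.530 − 143.110·1270.943796) / -13846.881060 = 11.844383
y = (110.480·1270.943796 − 1697.721330·104.886) / -13846.881060 = 2.719264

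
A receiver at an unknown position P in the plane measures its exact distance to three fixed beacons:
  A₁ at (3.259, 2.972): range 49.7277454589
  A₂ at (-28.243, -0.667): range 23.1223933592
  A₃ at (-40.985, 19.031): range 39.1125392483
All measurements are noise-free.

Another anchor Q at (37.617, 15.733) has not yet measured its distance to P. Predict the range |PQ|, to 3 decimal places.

eq1: (x − 3.259)² + (y − 2.972)² = 49.7277454589²
eq2: (x + 28.243)² + (y + 0.667)² = 23.1223933592²
eq3: (x + 40.985)² + (y − 19.031)² = 39.1125392483²
eq3−eq1, eq3−eq2 (x²,y² cancel):
  88.488·x − 32.118·y = -2965.553263
  25.484·x − 39.396·y = -248.691596
det = 88.488·-39.396 − -32.118·25.484 = -2667.578136
x = (-2965.553263·-39.396 − -32.118·-248.691596) / -2667.578136 = -40.802351
y = (88.488·-248.691596 − -2965.553263·25.484) / -2667.578136 = -20.081113
|P − Q| = √((-40.802351 − 37.617)² + (-20.081113 − 15.733)²) = 86.210471

86.210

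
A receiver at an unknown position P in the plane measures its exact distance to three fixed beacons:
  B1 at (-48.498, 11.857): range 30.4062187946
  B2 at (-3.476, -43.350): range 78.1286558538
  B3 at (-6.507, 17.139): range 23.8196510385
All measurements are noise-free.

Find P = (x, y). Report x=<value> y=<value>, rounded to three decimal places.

eq1: (x + 48.498)² + (y − 11.857)² = 30.4062187946²
eq2: (x + 3.476)² + (y + 43.350)² = 78.1286558538²
eq3: (x + 6.507)² + (y − 17.139)² = 23.8196510385²
eq2−eq1, eq2−eq3 (x²,y² cancel):
  -90.044·x + 110.414·y = 5780.888101
  -6.062·x + 120.978·y = 3981.492384
det = -90.044·120.978 − 110.414·-6.062 = -10224.013364
x = (5780.888101·120.978 − 110.414·3981.492384) / -10224.013364 = -25.405657
y = (-90.044·3981.492384 − 5780.888101·-6.062) / -10224.013364 = 31.637846

x=-25.406 y=31.638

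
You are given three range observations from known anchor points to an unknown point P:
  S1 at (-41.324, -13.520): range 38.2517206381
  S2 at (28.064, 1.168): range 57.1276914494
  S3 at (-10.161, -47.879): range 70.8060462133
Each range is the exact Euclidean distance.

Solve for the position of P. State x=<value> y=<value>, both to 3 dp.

eq1: (x + 41.324)² + (y + 13.520)² = 38.2517206381²
eq2: (x − 28.064)² + (y − 1.168)² = 57.1276914494²
eq3: (x + 10.161)² + (y + 47.879)² = 70.8060462133²
eq2−eq1, eq2−eq3 (x²,y² cancel):
  -138.776·x − 29.376·y = 2901.890055
  -76.450·x − 98.094·y = -143.230808
det = -138.776·-98.094 − -29.376·-76.450 = 11367.297744
x = (2901.890055·-98.094 − -29.376·-143.230808) / 11367.297744 = -25.411981
y = (-138.776·-143.230808 − 2901.890055·-76.450) / 11367.297744 = 21.265080

x=-25.412 y=21.265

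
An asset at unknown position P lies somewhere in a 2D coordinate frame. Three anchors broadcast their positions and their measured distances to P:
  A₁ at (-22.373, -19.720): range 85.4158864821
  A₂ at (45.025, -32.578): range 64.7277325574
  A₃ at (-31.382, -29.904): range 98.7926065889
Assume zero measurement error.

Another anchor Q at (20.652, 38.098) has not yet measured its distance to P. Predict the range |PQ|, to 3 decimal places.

25.542

eq1: (x + 22.373)² + (y + 19.720)² = 85.4158864821²
eq2: (x − 45.025)² + (y + 32.578)² = 64.7277325574²
eq3: (x + 31.382)² + (y + 29.904)² = 98.7926065889²
eq2−eq1, eq2−eq3 (x²,y² cancel):
  -134.796·x + 25.716·y = -5305.341481
  -152.814·x + 5.348·y = -6779.797324
det = -134.796·5.348 − 25.716·-152.814 = 3208.875816
x = (-5305.341481·5.348 − 25.716·-6779.797324) / 3208.875816 = 45.491415
y = (-134.796·-6779.797324 − -5305.341481·-152.814) / 3208.875816 = 32.148052
|P − Q| = √((45.491415 − 20.652)² + (32.148052 − 38.098)²) = 25.542091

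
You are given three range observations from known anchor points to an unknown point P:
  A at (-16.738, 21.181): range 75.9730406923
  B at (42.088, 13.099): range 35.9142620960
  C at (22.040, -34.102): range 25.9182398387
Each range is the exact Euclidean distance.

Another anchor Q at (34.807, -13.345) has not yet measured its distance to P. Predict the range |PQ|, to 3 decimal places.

14.040

eq1: (x + 16.738)² + (y − 21.181)² = 75.9730406923²
eq2: (x − 42.088)² + (y − 13.099)² = 35.9142620960²
eq3: (x − 22.040)² + (y + 34.102)² = 25.9182398387²
eq2−eq3, eq2−eq1 (x²,y² cancel):
  -40.096·x − 94.402·y = 323.803525
  -117.652·x + 16.164·y = -5696.256830
det = -40.096·16.164 − -94.402·-117.652 = -11754.695848
x = (323.803525·16.164 − -94.402·-5696.256830) / -11754.695848 = 45.301391
y = (-40.096·-5696.256830 − 323.803525·-117.652) / -11754.695848 = -22.671216
|P − Q| = √((45.301391 − 34.807)² + (-22.671216 − -13.345)²) = 14.039607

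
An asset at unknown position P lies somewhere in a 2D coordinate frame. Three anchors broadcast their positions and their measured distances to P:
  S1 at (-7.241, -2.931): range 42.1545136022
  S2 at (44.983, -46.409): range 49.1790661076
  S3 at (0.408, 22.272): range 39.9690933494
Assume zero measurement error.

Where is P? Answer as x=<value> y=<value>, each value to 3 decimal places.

eq1: (x + 7.241)² + (y + 2.931)² = 42.1545136022²
eq2: (x − 44.983)² + (y + 46.409)² = 49.1790661076²
eq3: (x − 0.408)² + (y − 22.272)² = 39.9690933494²
eq1−eq2, eq1−eq3 (x²,y² cancel):
  104.448·x − 86.956·y = 3474.665202
  15.298·x + 50.406·y = 614.660200
det = 104.448·50.406 − -86.956·15.298 = 6595.058776
x = (3474.665202·50.406 − -86.956·614.660200) / 6595.058776 = 34.661157
y = (104.448·614.660200 − 3474.665202·15.298) / 6595.058776 = 1.674678

x=34.661 y=1.675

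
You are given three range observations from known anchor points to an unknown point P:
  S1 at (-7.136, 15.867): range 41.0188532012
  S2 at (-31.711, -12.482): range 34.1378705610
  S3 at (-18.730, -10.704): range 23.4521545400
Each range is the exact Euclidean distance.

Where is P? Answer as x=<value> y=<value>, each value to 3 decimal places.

x=0.248 y=-24.482

eq1: (x + 7.136)² + (y − 15.867)² = 41.0188532012²
eq2: (x + 31.711)² + (y + 12.482)² = 34.1378705610²
eq3: (x + 18.730)² + (y + 10.704)² = 23.4521545400²
eq3−eq1, eq3−eq2 (x²,y² cancel):
  23.188·x + 53.142·y = -1295.247096
  -25.962·x − 3.556·y = 80.608675
det = 23.188·-3.556 − 53.142·-25.962 = 1297.216076
x = (-1295.247096·-3.556 − 53.142·80.608675) / 1297.216076 = 0.248372
y = (23.188·80.608675 − -1295.247096·-25.962) / 1297.216076 = -24.481697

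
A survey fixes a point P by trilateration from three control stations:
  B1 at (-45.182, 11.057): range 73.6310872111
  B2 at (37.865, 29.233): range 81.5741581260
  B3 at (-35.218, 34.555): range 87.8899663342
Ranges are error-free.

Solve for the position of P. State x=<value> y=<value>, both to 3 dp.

x=3.079 y=-44.552

eq1: (x + 45.182)² + (y − 11.057)² = 73.6310872111²
eq2: (x − 37.865)² + (y − 29.233)² = 81.5741581260²
eq3: (x + 35.218)² + (y − 34.555)² = 87.8899663342²
eq1−eq3, eq1−eq2 (x²,y² cancel):
  19.928·x + 46.996·y = -2032.424002
  166.094·x + 36.352·y = -1108.150129
det = 19.928·36.352 − 46.996·166.094 = -7081.330968
x = (-2032.424002·36.352 − 46.996·-1108.150129) / -7081.330968 = 3.079090
y = (19.928·-1108.150129 − -2032.424002·166.094) / -7081.330968 = -44.552390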